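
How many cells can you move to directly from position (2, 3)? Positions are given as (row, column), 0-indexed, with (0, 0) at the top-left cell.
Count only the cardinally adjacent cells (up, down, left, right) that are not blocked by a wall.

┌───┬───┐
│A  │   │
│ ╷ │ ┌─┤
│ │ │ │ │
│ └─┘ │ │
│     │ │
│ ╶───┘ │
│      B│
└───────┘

Checking passable neighbors of (2, 3):
Neighbors: (1, 3), (3, 3)
Count: 2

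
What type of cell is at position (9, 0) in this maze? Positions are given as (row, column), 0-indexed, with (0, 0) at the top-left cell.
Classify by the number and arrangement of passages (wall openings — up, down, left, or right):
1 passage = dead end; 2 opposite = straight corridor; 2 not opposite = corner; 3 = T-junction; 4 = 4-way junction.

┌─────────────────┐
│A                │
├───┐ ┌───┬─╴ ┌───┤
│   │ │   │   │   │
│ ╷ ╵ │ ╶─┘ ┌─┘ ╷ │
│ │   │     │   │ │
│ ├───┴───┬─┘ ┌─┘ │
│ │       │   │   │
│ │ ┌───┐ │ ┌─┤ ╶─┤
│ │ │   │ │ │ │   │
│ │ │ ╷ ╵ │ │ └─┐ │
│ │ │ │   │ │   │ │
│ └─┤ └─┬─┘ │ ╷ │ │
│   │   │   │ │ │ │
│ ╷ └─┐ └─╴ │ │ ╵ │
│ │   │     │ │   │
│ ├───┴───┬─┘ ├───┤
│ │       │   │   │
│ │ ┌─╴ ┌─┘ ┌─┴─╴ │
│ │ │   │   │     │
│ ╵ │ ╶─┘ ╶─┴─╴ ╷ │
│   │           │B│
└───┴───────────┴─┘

Checking cell at (9, 0):
Number of passages: 2
Cell type: straight corridor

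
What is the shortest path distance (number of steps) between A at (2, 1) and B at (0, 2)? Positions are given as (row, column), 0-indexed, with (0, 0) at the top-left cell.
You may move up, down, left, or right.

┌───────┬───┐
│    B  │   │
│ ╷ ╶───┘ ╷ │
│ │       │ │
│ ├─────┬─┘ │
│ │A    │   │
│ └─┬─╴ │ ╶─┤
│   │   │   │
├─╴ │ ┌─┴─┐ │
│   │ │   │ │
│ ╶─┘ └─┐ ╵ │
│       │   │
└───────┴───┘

Finding path from (2, 1) to (0, 2):
Path: (2,1) → (2,2) → (2,3) → (3,3) → (3,2) → (4,2) → (5,2) → (5,1) → (5,0) → (4,0) → (4,1) → (3,1) → (3,0) → (2,0) → (1,0) → (0,0) → (0,1) → (0,2)
Distance: 17 steps

Solution:

┌───────┬───┐
│↱ → B  │   │
│ ╷ ╶───┘ ╷ │
│↑│       │ │
│ ├─────┬─┘ │
│↑│A → ↓│   │
│ └─┬─╴ │ ╶─┤
│↑ ↰│↓ ↲│   │
├─╴ │ ┌─┴─┐ │
│↱ ↑│↓│   │ │
│ ╶─┘ └─┐ ╵ │
│↑ ← ↲  │   │
└───────┴───┘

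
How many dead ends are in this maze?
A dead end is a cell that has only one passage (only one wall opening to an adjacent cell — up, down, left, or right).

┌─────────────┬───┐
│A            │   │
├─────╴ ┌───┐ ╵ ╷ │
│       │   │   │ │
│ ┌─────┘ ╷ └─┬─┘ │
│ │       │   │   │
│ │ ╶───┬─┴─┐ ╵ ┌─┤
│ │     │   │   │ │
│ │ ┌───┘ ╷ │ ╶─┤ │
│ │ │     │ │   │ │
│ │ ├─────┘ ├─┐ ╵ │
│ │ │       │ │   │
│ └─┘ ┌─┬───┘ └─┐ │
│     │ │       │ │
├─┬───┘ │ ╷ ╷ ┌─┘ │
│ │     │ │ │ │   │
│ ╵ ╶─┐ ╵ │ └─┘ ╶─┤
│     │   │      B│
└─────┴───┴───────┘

Checking each cell for number of passages:

Dead ends found at positions:
  (0, 0)
  (3, 3)
  (3, 8)
  (4, 2)
  (5, 1)
  (5, 6)
  (6, 3)
  (6, 7)
  (7, 0)
  (7, 6)
  (8, 2)
  (8, 8)
Total dead ends: 12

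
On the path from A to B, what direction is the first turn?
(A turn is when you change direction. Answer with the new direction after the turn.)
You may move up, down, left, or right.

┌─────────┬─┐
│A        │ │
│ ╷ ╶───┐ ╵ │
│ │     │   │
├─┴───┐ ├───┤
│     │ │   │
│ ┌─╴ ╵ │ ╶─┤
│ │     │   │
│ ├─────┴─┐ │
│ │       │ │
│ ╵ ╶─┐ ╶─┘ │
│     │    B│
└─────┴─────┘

Directions: right, down, right, right, down, down, left, up, left, left, down, down, down, right, up, right, right, down, right, right
First turn direction: down

Solution:

┌─────────┬─┐
│A ↓      │ │
│ ╷ ╶───┐ ╵ │
│ │↳ → ↓│   │
├─┴───┐ ├───┤
│↓ ← ↰│↓│   │
│ ┌─╴ ╵ │ ╶─┤
│↓│  ↑ ↲│   │
│ ├─────┴─┐ │
│↓│↱ → ↓  │ │
│ ╵ ╶─┐ ╶─┘ │
│↳ ↑  │↳ → B│
└─────┴─────┘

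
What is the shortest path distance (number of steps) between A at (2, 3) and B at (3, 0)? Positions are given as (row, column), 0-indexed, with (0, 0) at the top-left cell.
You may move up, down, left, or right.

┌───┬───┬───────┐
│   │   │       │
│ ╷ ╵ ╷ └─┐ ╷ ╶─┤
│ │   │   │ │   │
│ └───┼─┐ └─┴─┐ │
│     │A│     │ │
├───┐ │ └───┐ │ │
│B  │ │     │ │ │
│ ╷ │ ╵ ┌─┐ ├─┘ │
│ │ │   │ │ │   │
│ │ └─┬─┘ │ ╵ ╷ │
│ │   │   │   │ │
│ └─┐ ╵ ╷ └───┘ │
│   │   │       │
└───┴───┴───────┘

Finding path from (2, 3) to (3, 0):
Path: (2,3) → (3,3) → (3,4) → (3,5) → (4,5) → (5,5) → (5,6) → (4,6) → (4,7) → (5,7) → (6,7) → (6,6) → (6,5) → (6,4) → (5,4) → (5,3) → (6,3) → (6,2) → (5,2) → (5,1) → (4,1) → (3,1) → (3,0)
Distance: 22 steps

Solution:

┌───┬───┬───────┐
│   │   │       │
│ ╷ ╵ ╷ └─┐ ╷ ╶─┤
│ │   │   │ │   │
│ └───┼─┐ └─┴─┐ │
│     │A│     │ │
├───┐ │ └───┐ │ │
│B ↰│ │↳ → ↓│ │ │
│ ╷ │ ╵ ┌─┐ ├─┘ │
│ │↑│   │ │↓│↱ ↓│
│ │ └─┬─┘ │ ╵ ╷ │
│ │↑ ↰│↓ ↰│↳ ↑│↓│
│ └─┐ ╵ ╷ └───┘ │
│   │↑ ↲│↑ ← ← ↲│
└───┴───┴───────┘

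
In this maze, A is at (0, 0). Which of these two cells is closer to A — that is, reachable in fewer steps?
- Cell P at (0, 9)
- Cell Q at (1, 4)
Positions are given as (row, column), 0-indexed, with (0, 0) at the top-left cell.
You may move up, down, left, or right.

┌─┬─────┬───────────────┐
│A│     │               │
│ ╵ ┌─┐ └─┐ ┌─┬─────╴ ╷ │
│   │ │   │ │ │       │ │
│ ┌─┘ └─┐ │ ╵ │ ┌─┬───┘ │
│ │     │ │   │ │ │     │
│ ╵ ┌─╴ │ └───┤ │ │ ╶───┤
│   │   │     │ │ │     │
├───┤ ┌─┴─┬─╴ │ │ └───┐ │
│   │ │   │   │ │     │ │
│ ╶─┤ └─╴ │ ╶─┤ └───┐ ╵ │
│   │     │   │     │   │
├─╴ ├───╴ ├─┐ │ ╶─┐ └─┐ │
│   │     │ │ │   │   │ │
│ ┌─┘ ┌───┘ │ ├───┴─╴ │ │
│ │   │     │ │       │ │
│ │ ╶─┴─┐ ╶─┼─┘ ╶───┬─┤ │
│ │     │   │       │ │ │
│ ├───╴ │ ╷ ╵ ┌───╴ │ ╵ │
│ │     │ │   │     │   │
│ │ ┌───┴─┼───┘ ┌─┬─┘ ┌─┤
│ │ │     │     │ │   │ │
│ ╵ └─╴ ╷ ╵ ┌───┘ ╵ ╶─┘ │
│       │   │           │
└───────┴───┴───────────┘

Shortest path A → P at (0, 9): 59 steps
Shortest path A → Q at (1, 4): 7 steps

Q is closer (7 steps vs 59 steps).

Path to P:

┌─┬─────┬───────────────┐
│A│     │          P ↰  │
│ ╵ ┌─┐ └─┐ ┌─┬─────╴ ╷ │
│↓  │ │   │ │ │↱ → → ↑│ │
│ ┌─┘ └─┐ │ ╵ │ ┌─┬───┘ │
│↓│↱ → ↓│ │   │↑│ │     │
│ ╵ ┌─╴ │ └───┤ │ │ ╶───┤
│↳ ↑│↓ ↲│     │↑│ │     │
├───┤ ┌─┴─┬─╴ │ │ └───┐ │
│   │↓│   │   │↑│     │ │
│ ╶─┤ └─╴ │ ╶─┤ └───┐ ╵ │
│   │↳ → ↓│   │↑ ← ↰│   │
├─╴ ├───╴ ├─┐ │ ╶─┐ └─┐ │
│   │↓ ← ↲│ │ │   │↑ ↰│ │
│ ┌─┘ ┌───┘ │ ├───┴─╴ │ │
│ │↓ ↲│     │ │↱ → → ↑│ │
│ │ ╶─┴─┐ ╶─┼─┘ ╶───┬─┤ │
│ │↳ → ↓│   │  ↑ ← ↰│ │ │
│ ├───╴ │ ╷ ╵ ┌───╴ │ ╵ │
│ │↓ ← ↲│ │   │↱ → ↑│   │
│ │ ┌───┴─┼───┘ ┌─┬─┘ ┌─┤
│ │↓│  ↱ ↓│↱ → ↑│ │   │ │
│ ╵ └─╴ ╷ ╵ ┌───┘ ╵ ╶─┘ │
│  ↳ → ↑│↳ ↑│           │
└───────┴───┴───────────┘

Path to Q:

┌─┬─────┬───────────────┐
│A│↱ → ↓│               │
│ ╵ ┌─┐ └─┐ ┌─┬─────╴ ╷ │
│↳ ↑│ │↳ Q│ │ │       │ │
│ ┌─┘ └─┐ │ ╵ │ ┌─┬───┘ │
│ │     │ │   │ │ │     │
│ ╵ ┌─╴ │ └───┤ │ │ ╶───┤
│   │   │     │ │ │     │
├───┤ ┌─┴─┬─╴ │ │ └───┐ │
│   │ │   │   │ │     │ │
│ ╶─┤ └─╴ │ ╶─┤ └───┐ ╵ │
│   │     │   │     │   │
├─╴ ├───╴ ├─┐ │ ╶─┐ └─┐ │
│   │     │ │ │   │   │ │
│ ┌─┘ ┌───┘ │ ├───┴─╴ │ │
│ │   │     │ │       │ │
│ │ ╶─┴─┐ ╶─┼─┘ ╶───┬─┤ │
│ │     │   │       │ │ │
│ ├───╴ │ ╷ ╵ ┌───╴ │ ╵ │
│ │     │ │   │     │   │
│ │ ┌───┴─┼───┘ ┌─┬─┘ ┌─┤
│ │ │     │     │ │   │ │
│ ╵ └─╴ ╷ ╵ ┌───┘ ╵ ╶─┘ │
│       │   │           │
└───────┴───┴───────────┘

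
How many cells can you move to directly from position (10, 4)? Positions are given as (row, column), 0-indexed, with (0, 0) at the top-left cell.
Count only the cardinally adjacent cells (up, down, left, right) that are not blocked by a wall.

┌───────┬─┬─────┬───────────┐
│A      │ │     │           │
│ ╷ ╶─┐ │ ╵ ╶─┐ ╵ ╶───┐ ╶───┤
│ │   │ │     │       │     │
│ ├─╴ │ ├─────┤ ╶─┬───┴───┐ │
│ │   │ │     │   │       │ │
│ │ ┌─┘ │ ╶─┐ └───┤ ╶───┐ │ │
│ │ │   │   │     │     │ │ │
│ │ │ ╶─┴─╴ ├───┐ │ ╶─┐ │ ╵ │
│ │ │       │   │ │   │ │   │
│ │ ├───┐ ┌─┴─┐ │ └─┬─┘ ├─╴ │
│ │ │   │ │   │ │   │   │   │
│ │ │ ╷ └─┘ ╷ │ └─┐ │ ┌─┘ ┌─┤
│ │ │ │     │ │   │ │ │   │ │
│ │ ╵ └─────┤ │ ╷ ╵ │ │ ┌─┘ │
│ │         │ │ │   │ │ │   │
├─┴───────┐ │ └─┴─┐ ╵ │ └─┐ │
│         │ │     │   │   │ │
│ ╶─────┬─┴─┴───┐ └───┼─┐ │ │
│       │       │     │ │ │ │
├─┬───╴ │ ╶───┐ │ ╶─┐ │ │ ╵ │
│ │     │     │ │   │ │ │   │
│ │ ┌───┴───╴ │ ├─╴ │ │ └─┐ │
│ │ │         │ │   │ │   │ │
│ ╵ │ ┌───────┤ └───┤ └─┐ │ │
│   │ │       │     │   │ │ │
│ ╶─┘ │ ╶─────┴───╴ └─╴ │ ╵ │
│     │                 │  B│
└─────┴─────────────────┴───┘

Checking passable neighbors of (10, 4):
Neighbors: (9, 4), (10, 5)
Count: 2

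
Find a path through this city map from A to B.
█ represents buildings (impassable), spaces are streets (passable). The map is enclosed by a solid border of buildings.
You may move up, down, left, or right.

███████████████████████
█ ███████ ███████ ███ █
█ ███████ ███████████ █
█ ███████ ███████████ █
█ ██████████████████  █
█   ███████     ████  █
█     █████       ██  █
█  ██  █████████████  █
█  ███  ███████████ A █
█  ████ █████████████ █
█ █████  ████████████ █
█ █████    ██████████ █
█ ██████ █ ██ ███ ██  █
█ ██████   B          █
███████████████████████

Finding the shortest path from A to B:
Movement: cardinal only
Path length: 16 steps
Directions: right → down → down → down → down → down → left → left → left → left → left → left → left → left → left → left

Solution:

███████████████████████
█ ███████ ███████ ███ █
█ ███████ ███████████ █
█ ███████ ███████████ █
█ ██████████████████  █
█   ███████     ████  █
█     █████       ██  █
█  ██  █████████████  █
█  ███  ███████████ A↓█
█  ████ █████████████↓█
█ █████  ████████████↓█
█ █████    ██████████↓█
█ ██████ █ ██ ███ ██ ↓█
█ ██████   B←←←←←←←←←↲█
███████████████████████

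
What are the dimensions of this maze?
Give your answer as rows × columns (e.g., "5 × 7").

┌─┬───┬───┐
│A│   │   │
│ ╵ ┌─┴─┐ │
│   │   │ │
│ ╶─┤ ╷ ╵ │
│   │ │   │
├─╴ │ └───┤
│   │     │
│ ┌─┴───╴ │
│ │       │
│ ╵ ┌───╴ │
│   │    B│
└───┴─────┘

Counting the maze dimensions:
Rows (vertical): 6
Columns (horizontal): 5
Dimensions: 6 × 5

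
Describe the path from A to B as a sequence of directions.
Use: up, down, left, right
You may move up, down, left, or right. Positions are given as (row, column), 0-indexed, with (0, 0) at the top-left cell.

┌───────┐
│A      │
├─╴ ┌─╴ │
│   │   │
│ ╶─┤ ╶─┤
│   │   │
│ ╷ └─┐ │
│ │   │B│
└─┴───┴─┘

Finding the path and converting it to directions:
Path through cells: (0,0) → (0,1) → (0,2) → (0,3) → (1,3) → (1,2) → (2,2) → (2,3) → (3,3)
Directions: right, right, right, down, left, down, right, down

Solution:

┌───────┐
│A → → ↓│
├─╴ ┌─╴ │
│   │↓ ↲│
│ ╶─┤ ╶─┤
│   │↳ ↓│
│ ╷ └─┐ │
│ │   │B│
└─┴───┴─┘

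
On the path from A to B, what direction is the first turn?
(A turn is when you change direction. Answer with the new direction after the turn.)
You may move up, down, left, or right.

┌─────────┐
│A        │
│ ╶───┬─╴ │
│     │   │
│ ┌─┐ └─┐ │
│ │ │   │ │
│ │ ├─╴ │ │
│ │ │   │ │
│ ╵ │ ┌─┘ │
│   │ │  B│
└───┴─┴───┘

Directions: right, right, right, right, down, down, down, down
First turn direction: down

Solution:

┌─────────┐
│A → → → ↓│
│ ╶───┬─╴ │
│     │  ↓│
│ ┌─┐ └─┐ │
│ │ │   │↓│
│ │ ├─╴ │ │
│ │ │   │↓│
│ ╵ │ ┌─┘ │
│   │ │  B│
└───┴─┴───┘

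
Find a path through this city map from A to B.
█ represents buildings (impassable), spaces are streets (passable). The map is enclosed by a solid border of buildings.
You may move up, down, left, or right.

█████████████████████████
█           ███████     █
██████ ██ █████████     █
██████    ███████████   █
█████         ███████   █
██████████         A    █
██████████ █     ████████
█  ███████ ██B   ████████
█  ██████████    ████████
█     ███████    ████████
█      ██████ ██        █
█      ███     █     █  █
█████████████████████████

Finding the shortest path from A to B:
Movement: cardinal only
Path length: 8 steps
Directions: left → left → left → down → down → left → left → left

Solution:

█████████████████████████
█           ███████     █
██████ ██ █████████     █
██████    ███████████   █
█████         ███████   █
██████████      ↓←←A    █
██████████ █    ↓████████
█  ███████ ██B←←↲████████
█  ██████████    ████████
█     ███████    ████████
█      ██████ ██        █
█      ███     █     █  █
█████████████████████████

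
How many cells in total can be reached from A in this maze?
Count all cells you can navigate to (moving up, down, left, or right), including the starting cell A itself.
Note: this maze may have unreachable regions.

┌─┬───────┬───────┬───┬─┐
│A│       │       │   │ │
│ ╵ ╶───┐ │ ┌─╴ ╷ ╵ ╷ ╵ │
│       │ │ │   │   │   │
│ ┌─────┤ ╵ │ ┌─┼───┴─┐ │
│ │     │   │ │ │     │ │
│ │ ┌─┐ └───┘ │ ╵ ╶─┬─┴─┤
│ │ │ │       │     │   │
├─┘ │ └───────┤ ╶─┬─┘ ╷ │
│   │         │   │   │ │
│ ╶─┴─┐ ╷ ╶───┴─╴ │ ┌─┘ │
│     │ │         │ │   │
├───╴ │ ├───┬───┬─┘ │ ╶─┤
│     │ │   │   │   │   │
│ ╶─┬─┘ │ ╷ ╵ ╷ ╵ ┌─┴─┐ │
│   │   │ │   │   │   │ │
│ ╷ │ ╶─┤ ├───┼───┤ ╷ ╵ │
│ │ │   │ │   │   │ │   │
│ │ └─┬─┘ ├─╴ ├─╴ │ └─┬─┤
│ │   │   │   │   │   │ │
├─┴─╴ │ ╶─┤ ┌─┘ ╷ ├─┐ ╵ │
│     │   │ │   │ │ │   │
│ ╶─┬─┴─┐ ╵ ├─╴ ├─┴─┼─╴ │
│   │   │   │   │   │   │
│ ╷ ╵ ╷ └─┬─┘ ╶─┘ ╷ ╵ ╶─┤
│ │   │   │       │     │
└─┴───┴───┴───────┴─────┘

Using BFS/flood-fill to find all reachable cells from A:
Maze size: 13 × 12 = 156 total cells
91 cell(s) are walled off and cannot be reached from A.
Reachable cells: 65

Reachable region (· marks reachable cells):

┌─┬───────┬───────┬───┬─┐
│A│· · · ·│· · · ·│· ·│·│
│ ╵ ╶───┐ │ ┌─╴ ╷ ╵ ╷ ╵ │
│· · · ·│·│·│· ·│· ·│· ·│
│ ┌─────┤ ╵ │ ┌─┼───┴─┐ │
│·│· · ·│· ·│·│ │     │·│
│ │ ┌─┐ └───┘ │ ╵ ╶─┬─┴─┤
│·│·│ │· · · ·│     │   │
├─┘ │ └───────┤ ╶─┬─┘ ╷ │
│· ·│         │   │   │ │
│ ╶─┴─┐ ╷ ╶───┴─╴ │ ┌─┘ │
│· · ·│ │         │ │   │
├───╴ │ ├───┬───┬─┘ │ ╶─┤
│· · ·│ │   │   │   │   │
│ ╶─┬─┘ │ ╷ ╵ ╷ ╵ ┌─┴─┐ │
│· ·│   │ │   │   │   │ │
│ ╷ │ ╶─┤ ├───┼───┤ ╷ ╵ │
│·│·│   │ │   │   │ │   │
│ │ └─┬─┘ ├─╴ ├─╴ │ └─┬─┤
│·│· ·│   │   │   │   │ │
├─┴─╴ │ ╶─┤ ┌─┘ ╷ ├─┐ ╵ │
│· · ·│   │ │   │ │ │   │
│ ╶─┬─┴─┐ ╵ ├─╴ ├─┴─┼─╴ │
│· ·│· ·│   │   │   │   │
│ ╷ ╵ ╷ └─┬─┘ ╶─┘ ╷ ╵ ╶─┤
│·│· ·│· ·│       │     │
└─┴───┴───┴───────┴─────┘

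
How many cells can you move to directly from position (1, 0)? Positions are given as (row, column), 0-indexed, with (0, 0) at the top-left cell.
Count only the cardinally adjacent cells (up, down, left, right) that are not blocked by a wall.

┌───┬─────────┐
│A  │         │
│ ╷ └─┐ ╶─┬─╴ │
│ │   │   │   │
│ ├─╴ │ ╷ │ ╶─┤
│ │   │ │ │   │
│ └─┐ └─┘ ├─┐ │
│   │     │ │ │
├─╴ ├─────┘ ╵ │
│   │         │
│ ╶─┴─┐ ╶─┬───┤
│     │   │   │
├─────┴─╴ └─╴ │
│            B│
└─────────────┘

Checking passable neighbors of (1, 0):
Neighbors: (0, 0), (2, 0)
Count: 2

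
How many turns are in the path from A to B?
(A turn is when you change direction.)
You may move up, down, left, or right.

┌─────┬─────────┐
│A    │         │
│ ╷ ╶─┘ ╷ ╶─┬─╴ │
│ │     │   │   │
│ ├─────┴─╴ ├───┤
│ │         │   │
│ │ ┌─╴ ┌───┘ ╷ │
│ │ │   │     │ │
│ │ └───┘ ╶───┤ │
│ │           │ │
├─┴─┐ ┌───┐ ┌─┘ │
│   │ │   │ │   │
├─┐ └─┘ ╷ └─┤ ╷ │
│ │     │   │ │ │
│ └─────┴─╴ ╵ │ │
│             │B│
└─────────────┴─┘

Directions: right, down, right, right, up, right, down, right, down, left, left, left, left, down, down, right, right, right, up, right, right, up, right, down, down, down, down, down
Number of turns: 15

Solution:

┌─────┬─────────┐
│A ↓  │↱ ↓      │
│ ╷ ╶─┘ ╷ ╶─┬─╴ │
│ │↳ → ↑│↳ ↓│   │
│ ├─────┴─╴ ├───┤
│ │↓ ← ← ← ↲│↱ ↓│
│ │ ┌─╴ ┌───┘ ╷ │
│ │↓│   │↱ → ↑│↓│
│ │ └───┘ ╶───┤ │
│ │↳ → → ↑    │↓│
├─┴─┐ ┌───┐ ┌─┘ │
│   │ │   │ │  ↓│
├─┐ └─┘ ╷ └─┤ ╷ │
│ │     │   │ │↓│
│ └─────┴─╴ ╵ │ │
│             │B│
└─────────────┴─┘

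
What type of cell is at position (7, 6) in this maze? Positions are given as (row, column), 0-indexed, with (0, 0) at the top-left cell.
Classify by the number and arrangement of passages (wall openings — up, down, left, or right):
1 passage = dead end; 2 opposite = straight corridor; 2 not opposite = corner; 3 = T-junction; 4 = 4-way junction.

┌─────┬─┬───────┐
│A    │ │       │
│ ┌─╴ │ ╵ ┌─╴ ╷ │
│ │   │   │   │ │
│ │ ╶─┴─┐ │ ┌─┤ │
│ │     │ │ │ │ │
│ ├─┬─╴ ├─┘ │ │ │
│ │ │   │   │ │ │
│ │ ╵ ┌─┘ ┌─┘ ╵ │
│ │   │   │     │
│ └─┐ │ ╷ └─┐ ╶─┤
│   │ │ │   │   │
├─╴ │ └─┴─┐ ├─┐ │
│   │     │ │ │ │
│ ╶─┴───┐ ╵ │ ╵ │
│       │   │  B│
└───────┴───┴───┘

Checking cell at (7, 6):
Number of passages: 2
Cell type: corner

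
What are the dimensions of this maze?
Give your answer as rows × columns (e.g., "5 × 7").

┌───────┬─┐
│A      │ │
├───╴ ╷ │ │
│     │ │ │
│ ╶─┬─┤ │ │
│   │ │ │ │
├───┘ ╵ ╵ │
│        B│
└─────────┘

Counting the maze dimensions:
Rows (vertical): 4
Columns (horizontal): 5
Dimensions: 4 × 5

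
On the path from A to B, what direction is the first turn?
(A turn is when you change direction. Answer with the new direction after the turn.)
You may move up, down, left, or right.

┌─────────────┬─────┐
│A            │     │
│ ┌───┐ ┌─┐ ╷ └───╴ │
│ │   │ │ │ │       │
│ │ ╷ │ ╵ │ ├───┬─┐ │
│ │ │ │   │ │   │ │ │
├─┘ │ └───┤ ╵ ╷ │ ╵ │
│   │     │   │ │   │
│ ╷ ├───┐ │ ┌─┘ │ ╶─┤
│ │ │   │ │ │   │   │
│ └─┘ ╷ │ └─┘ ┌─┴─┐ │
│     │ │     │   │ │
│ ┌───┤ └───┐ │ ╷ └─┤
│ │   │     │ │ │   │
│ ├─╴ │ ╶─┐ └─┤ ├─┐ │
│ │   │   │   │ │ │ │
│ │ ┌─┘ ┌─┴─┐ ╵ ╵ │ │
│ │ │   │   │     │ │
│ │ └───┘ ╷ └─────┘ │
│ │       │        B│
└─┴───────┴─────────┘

Directions: right, right, right, right, right, down, down, down, right, up, right, down, down, left, down, left, left, up, up, left, left, up, up, left, down, down, left, down, down, right, right, up, right, down, down, right, right, down, right, down, right, up, up, up, right, down, right, down, down, down
First turn direction: down

Solution:

┌─────────────┬─────┐
│A → → → → ↓  │     │
│ ┌───┐ ┌─┐ ╷ └───╴ │
│ │↓ ↰│ │ │↓│       │
│ │ ╷ │ ╵ │ ├───┬─┐ │
│ │↓│↑│   │↓│↱ ↓│ │ │
├─┘ │ └───┤ ╵ ╷ │ ╵ │
│↓ ↲│↑ ← ↰│↳ ↑│↓│   │
│ ╷ ├───┐ │ ┌─┘ │ ╶─┤
│↓│ │↱ ↓│↑│ │↓ ↲│   │
│ └─┘ ╷ │ └─┘ ┌─┴─┐ │
│↳ → ↑│↓│↑ ← ↲│↱ ↓│ │
│ ┌───┤ └───┐ │ ╷ └─┤
│ │   │↳ → ↓│ │↑│↳ ↓│
│ ├─╴ │ ╶─┐ └─┤ ├─┐ │
│ │   │   │↳ ↓│↑│ │↓│
│ │ ┌─┘ ┌─┴─┐ ╵ ╵ │ │
│ │ │   │   │↳ ↑  │↓│
│ │ └───┘ ╷ └─────┘ │
│ │       │        B│
└─┴───────┴─────────┘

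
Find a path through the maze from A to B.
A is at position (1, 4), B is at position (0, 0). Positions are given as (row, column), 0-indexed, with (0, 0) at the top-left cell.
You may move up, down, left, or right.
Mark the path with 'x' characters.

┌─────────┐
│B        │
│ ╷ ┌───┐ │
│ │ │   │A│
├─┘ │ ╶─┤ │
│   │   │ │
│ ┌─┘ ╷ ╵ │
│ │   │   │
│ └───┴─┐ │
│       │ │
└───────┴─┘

Finding the shortest path from (1, 4) to (0, 0):
Path length: 5 steps
Directions: up → left → left → left → left

Solution:

┌─────────┐
│B x x x x│
│ ╷ ┌───┐ │
│ │ │   │A│
├─┘ │ ╶─┤ │
│   │   │ │
│ ┌─┘ ╷ ╵ │
│ │   │   │
│ └───┴─┐ │
│       │ │
└───────┴─┘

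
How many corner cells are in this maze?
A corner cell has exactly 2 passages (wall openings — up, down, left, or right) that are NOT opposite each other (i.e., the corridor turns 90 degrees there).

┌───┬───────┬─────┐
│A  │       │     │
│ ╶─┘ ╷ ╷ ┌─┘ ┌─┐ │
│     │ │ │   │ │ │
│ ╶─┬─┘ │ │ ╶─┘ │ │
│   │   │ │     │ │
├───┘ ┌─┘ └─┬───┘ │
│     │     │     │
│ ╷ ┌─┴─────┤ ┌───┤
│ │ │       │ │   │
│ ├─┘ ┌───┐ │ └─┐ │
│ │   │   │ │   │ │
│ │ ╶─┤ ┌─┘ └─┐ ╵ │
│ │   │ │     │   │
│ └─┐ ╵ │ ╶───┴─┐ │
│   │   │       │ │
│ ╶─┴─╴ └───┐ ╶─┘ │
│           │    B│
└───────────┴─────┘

Counting corner cells (2 non-opposite passages):
Total corners: 33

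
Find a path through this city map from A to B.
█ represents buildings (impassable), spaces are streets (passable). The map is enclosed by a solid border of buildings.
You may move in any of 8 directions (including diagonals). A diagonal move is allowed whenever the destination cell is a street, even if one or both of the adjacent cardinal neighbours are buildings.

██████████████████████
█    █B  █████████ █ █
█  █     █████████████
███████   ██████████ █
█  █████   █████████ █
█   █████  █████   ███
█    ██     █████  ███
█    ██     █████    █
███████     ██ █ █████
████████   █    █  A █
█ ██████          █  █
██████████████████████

Finding the shortest path from A to B:
Movement: 8-directional
Path length: 15 steps
Directions: left → left → up-left → down-left → left → left → left → up-left → up → up → up-left → up-left → up-left → up-left → up-left

Solution:

██████████████████████
█    █B  █████████ █ █
█  █   ↖ █████████████
███████ ↖ ██████████ █
█  █████ ↖ █████████ █
█   █████ ↖█████   ███
█    ██    ↖█████  ███
█    ██    ↑█████    █
███████    ↑██ █↙█████
████████   █↖←←←█↖←A █
█ ██████          █  █
██████████████████████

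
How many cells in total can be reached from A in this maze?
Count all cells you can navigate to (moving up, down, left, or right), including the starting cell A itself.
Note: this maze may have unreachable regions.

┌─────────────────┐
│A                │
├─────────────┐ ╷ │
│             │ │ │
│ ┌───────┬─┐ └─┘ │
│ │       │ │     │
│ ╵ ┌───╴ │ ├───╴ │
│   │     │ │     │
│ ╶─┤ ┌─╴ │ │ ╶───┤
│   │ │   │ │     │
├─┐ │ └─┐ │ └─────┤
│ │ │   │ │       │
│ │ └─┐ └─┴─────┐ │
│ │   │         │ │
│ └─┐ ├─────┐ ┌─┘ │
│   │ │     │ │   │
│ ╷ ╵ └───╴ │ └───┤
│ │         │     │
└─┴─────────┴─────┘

Using BFS/flood-fill to find all reachable cells from A:
Maze size: 9 × 9 = 81 total cells
10 cell(s) are walled off and cannot be reached from A.
Reachable cells: 71

Reachable region (· marks reachable cells):

┌─────────────────┐
│A · · · · · · · ·│
├─────────────┐ ╷ │
│· · · · · · ·│·│·│
│ ┌───────┬─┐ └─┘ │
│·│· · · ·│ │· · ·│
│ ╵ ┌───╴ │ ├───╴ │
│· ·│· · ·│ │· · ·│
│ ╶─┤ ┌─╴ │ │ ╶───┤
│· ·│·│· ·│ │· · ·│
├─┐ │ └─┐ │ └─────┤
│·│·│· ·│·│       │
│ │ └─┐ └─┴─────┐ │
│·│· ·│· · · · ·│ │
│ └─┐ ├─────┐ ┌─┘ │
│· ·│·│· · ·│·│   │
│ ╷ ╵ └───╴ │ └───┤
│·│· · · · ·│· · ·│
└─┴─────────┴─────┘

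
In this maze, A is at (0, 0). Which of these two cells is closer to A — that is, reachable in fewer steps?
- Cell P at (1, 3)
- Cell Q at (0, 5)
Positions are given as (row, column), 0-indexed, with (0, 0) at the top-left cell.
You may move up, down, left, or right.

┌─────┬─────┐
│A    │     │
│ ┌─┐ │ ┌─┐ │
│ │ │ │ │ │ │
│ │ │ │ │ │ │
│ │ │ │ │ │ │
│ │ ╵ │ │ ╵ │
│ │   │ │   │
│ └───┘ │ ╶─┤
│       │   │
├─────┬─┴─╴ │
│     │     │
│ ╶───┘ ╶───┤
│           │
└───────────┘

Shortest path A → P at (1, 3): 10 steps
Shortest path A → Q at (0, 5): 13 steps

P is closer (10 steps vs 13 steps).

Path to P:

┌─────┬─────┐
│A    │     │
│ ┌─┐ │ ┌─┐ │
│↓│ │ │P│ │ │
│ │ │ │ │ │ │
│↓│ │ │↑│ │ │
│ │ ╵ │ │ ╵ │
│↓│   │↑│   │
│ └───┘ │ ╶─┤
│↳ → → ↑│   │
├─────┬─┴─╴ │
│     │     │
│ ╶───┘ ╶───┤
│           │
└───────────┘

Path to Q:

┌─────┬─────┐
│A    │↱ → Q│
│ ┌─┐ │ ┌─┐ │
│↓│ │ │↑│ │ │
│ │ │ │ │ │ │
│↓│ │ │↑│ │ │
│ │ ╵ │ │ ╵ │
│↓│   │↑│   │
│ └───┘ │ ╶─┤
│↳ → → ↑│   │
├─────┬─┴─╴ │
│     │     │
│ ╶───┘ ╶───┤
│           │
└───────────┘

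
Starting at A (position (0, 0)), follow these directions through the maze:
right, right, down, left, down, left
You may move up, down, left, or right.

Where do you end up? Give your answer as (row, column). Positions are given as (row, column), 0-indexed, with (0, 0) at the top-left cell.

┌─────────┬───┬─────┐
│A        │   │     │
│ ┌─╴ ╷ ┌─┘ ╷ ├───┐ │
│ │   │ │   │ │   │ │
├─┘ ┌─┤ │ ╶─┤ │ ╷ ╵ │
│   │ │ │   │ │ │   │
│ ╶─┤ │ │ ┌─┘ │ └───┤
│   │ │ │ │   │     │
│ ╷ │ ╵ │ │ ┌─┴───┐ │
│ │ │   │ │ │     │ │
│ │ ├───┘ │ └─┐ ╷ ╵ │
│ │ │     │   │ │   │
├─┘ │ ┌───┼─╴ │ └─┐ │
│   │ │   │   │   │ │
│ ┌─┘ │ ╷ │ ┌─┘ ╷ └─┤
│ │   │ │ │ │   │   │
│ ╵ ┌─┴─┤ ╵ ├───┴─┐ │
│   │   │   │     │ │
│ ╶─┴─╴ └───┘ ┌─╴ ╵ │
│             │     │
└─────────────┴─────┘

Following directions step by step:
Start: (0, 0)
  right: (0, 0) → (0, 1)
  right: (0, 1) → (0, 2)
  down: (0, 2) → (1, 2)
  left: (1, 2) → (1, 1)
  down: (1, 1) → (2, 1)
  left: (2, 1) → (2, 0)
Final position: (2, 0)

Path taken:

┌─────────┬───┬─────┐
│A → ↓    │   │     │
│ ┌─╴ ╷ ┌─┘ ╷ ├───┐ │
│ │↓ ↲│ │   │ │   │ │
├─┘ ┌─┤ │ ╶─┤ │ ╷ ╵ │
│B ↲│ │ │   │ │ │   │
│ ╶─┤ │ │ ┌─┘ │ └───┤
│   │ │ │ │   │     │
│ ╷ │ ╵ │ │ ┌─┴───┐ │
│ │ │   │ │ │     │ │
│ │ ├───┘ │ └─┐ ╷ ╵ │
│ │ │     │   │ │   │
├─┘ │ ┌───┼─╴ │ └─┐ │
│   │ │   │   │   │ │
│ ┌─┘ │ ╷ │ ┌─┘ ╷ └─┤
│ │   │ │ │ │   │   │
│ ╵ ┌─┴─┤ ╵ ├───┴─┐ │
│   │   │   │     │ │
│ ╶─┴─╴ └───┘ ┌─╴ ╵ │
│             │     │
└─────────────┴─────┘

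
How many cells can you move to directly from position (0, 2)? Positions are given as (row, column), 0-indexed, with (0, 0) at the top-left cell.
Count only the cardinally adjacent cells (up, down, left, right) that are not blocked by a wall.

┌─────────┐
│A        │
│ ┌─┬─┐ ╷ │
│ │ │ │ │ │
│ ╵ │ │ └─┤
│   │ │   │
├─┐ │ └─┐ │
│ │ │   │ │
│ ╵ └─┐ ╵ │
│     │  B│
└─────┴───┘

Checking passable neighbors of (0, 2):
Neighbors: (0, 1), (0, 3)
Count: 2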